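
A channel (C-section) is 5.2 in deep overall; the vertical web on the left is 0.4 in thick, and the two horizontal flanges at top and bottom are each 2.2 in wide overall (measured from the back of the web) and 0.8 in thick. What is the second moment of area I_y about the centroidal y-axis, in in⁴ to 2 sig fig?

Split into non-overlapping primitives; take the origin at the lower-left of the bounding box.
Web: 0.4 × 5.2, A = 2.08 in², x = 0.2 in, Ī = 0.02773 in⁴.
Top flange (beyond web): 1.8 × 0.8, A = 1.44 in², x = 1.3 in, Ī = 0.3888 in⁴.
Bottom flange (beyond web): 1.8 × 0.8, A = 1.44 in², x = 1.3 in, Ī = 0.3888 in⁴.
Centroid: x̄ = ΣA·x / ΣA = 0.8387 in.
Transfer each piece to the centroidal y-axis using Ī + A·d² with d = x − 0.8387:
  web: d = -0.6387 in → contributes +0.8763 in⁴
  top flange (beyond web): d = 0.4613 in → contributes +0.6952 in⁴
  bottom flange (beyond web): d = 0.4613 in → contributes +0.6952 in⁴
Total I = 2.267 in⁴.

I_y ≈ 2.3 in⁴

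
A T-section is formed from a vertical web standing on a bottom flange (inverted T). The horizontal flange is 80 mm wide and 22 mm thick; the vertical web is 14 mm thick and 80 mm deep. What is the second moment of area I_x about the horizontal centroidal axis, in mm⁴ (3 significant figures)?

Treat the section as a set of non-overlapping primitives; coordinates are from the bounding-box lower-left.
Flange: 80 × 22, A = 1 760 mm², y = 11 mm, Ī = 70 987 mm⁴.
Web: 14 × 80, A = 1 120 mm², y = 62 mm, Ī = 597 333 mm⁴.
Centroid: ȳ = ΣA·y / ΣA = 30.833 mm.
Transfer each piece to the horizontal centroidal axis using Ī + A·d² with d = y − 30.833:
  flange: d = -19.833 mm → contributes +763 302 mm⁴
  web: d = 31.167 mm → contributes +1 685 258 mm⁴
Total I = 2 448 560 mm⁴.

I_x ≈ 2.45 × 10⁶ mm⁴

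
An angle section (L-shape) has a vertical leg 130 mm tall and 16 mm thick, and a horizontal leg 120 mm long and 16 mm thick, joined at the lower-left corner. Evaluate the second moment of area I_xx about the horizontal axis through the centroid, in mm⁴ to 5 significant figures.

I_xx ≈ 5.9684 × 10⁶ mm⁴

Treat the section as a set of non-overlapping primitives; coordinates are from the bounding-box lower-left.
Vertical leg: 16 × 130, A = 2 080 mm², y = 65 mm, Ī = 2 929 333 mm⁴.
Horizontal leg (remainder): 104 × 16, A = 1 664 mm², y = 8 mm, Ī = 35498.67 mm⁴.
Centroid: ȳ = ΣA·y / ΣA = 39.66667 mm.
Transfer each piece to the horizontal axis through the centroid using Ī + A·d² with d = y − 39.66667:
  vertical leg: d = 25.33333 mm → contributes +4 264 231 mm⁴
  horizontal leg (remainder): d = -31.66667 mm → contributes +1 704 121 mm⁴
Total I = 5 968 352 mm⁴.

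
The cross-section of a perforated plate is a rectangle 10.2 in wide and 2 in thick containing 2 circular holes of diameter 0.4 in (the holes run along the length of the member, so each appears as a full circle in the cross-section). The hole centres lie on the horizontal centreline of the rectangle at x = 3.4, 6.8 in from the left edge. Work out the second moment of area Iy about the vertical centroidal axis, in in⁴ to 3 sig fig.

Iy ≈ 176 in⁴

Break the section into simple shapes (no overlaps), measuring from the bottom-left corner of the bounding box.
Plate: 10.2 × 2, A = 20.4 in², x = 5.1 in, Ī = 176.87 in⁴.
Hole 1 (subtracted): ⌀0.4, A = 0.12566 in², x = 3.4 in, Ī = 0.0012566 in⁴.
Hole 2 (subtracted): ⌀0.4, A = 0.12566 in², x = 6.8 in, Ī = 0.0012566 in⁴.
By symmetry the centroid is at mid-width, x̄ = 5.1 in.
Transfer each piece to the vertical centroidal axis using Ī + A·d² with d = x − 5.1:
  plate: d = 0 in → contributes +176.87 in⁴
  hole 1: d = -1.7 in → contributes −0.36442 in⁴
  hole 2: d = 1.7 in → contributes −0.36442 in⁴
Total I = 176.14 in⁴.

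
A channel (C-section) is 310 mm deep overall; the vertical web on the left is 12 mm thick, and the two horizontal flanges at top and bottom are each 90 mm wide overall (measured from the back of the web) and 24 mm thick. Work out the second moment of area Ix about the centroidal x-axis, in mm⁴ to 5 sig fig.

Ix ≈ 1.0653 × 10⁸ mm⁴

Treat the section as a set of non-overlapping primitives; coordinates are from the bounding-box lower-left.
Web: 12 × 310, A = 3 720 mm², y = 155 mm, Ī = 29 791 000 mm⁴.
Top flange (beyond web): 78 × 24, A = 1 872 mm², y = 298 mm, Ī = 89 856 mm⁴.
Bottom flange (beyond web): 78 × 24, A = 1 872 mm², y = 12 mm, Ī = 89 856 mm⁴.
By symmetry the centroid is at mid-height, ȳ = 155 mm.
Transfer each piece to the centroidal x-axis using Ī + A·d² with d = y − 155:
  web: d = 0 mm → contributes +29 791 000 mm⁴
  top flange (beyond web): d = 143 mm → contributes +38 370 384 mm⁴
  bottom flange (beyond web): d = -143 mm → contributes +38 370 384 mm⁴
Total I = 106 531 768 mm⁴.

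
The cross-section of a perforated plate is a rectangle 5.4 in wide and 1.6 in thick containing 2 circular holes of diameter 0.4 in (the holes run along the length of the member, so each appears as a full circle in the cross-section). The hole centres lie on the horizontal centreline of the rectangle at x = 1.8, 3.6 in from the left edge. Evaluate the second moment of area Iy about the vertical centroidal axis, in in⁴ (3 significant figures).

Break the section into simple shapes (no overlaps), measuring from the bottom-left corner of the bounding box.
Plate: 5.4 × 1.6, A = 8.64 in², x = 2.7 in, Ī = 20.995 in⁴.
Hole 1 (subtracted): ⌀0.4, A = 0.12566 in², x = 1.8 in, Ī = 0.0012566 in⁴.
Hole 2 (subtracted): ⌀0.4, A = 0.12566 in², x = 3.6 in, Ī = 0.0012566 in⁴.
By symmetry the centroid is at mid-width, x̄ = 2.7 in.
Transfer each piece to the vertical centroidal axis using Ī + A·d² with d = x − 2.7:
  plate: d = 0 in → contributes +20.995 in⁴
  hole 1: d = -0.9 in → contributes −0.10304 in⁴
  hole 2: d = 0.9 in → contributes −0.10304 in⁴
Total I = 20.789 in⁴.

Iy ≈ 20.8 in⁴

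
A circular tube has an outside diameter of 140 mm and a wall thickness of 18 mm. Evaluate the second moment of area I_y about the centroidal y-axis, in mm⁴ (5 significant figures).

Treat the section as a set of non-overlapping primitives; coordinates are from the bounding-box lower-left.
Outer circle: ⌀140, A = 15393.8 mm², x = 70 mm, Ī = 18 857 410 mm⁴.
Bore (subtracted): ⌀104, A = 8494.867 mm², x = 70 mm, Ī = 5 742 530 mm⁴.
By symmetry the centroid is at mid-width, x̄ = 70 mm.
All pieces are centred on the centroidal y-axis, so I = ΣĪ (holes subtracted) = 13 114 880 mm⁴.

I_y ≈ 1.3115 × 10⁷ mm⁴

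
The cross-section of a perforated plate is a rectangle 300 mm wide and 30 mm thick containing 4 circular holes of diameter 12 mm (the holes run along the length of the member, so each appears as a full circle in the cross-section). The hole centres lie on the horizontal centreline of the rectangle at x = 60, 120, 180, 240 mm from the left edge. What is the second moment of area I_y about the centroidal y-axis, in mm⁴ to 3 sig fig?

Treat the section as a set of non-overlapping primitives; coordinates are from the bounding-box lower-left.
Plate: 300 × 30, A = 9 000 mm², x = 150 mm, Ī = 67 500 000 mm⁴.
Hole 1 (subtracted): ⌀12, A = 113.1 mm², x = 60 mm, Ī = 1017.9 mm⁴.
Hole 2 (subtracted): ⌀12, A = 113.1 mm², x = 120 mm, Ī = 1017.9 mm⁴.
Hole 3 (subtracted): ⌀12, A = 113.1 mm², x = 180 mm, Ī = 1017.9 mm⁴.
Hole 4 (subtracted): ⌀12, A = 113.1 mm², x = 240 mm, Ī = 1017.9 mm⁴.
By symmetry the centroid is at mid-width, x̄ = 150 mm.
Transfer each piece to the centroidal y-axis using Ī + A·d² with d = x − 150:
  plate: d = 0 mm → contributes +67 500 000 mm⁴
  hole 1: d = -90 mm → contributes −917 106 mm⁴
  hole 2: d = -30 mm → contributes −102 805 mm⁴
  hole 3: d = 30 mm → contributes −102 805 mm⁴
  hole 4: d = 90 mm → contributes −917 106 mm⁴
Total I = 65 460 176 mm⁴.

I_y ≈ 6.55 × 10⁷ mm⁴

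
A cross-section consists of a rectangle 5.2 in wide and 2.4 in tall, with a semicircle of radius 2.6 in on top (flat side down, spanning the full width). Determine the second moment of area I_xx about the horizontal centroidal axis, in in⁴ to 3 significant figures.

Split into non-overlapping primitives; take the origin at the lower-left of the bounding box.
Rectangular body: 5.2 × 2.4, A = 12.48 in², y = 1.2 in, Ī = 5.9904 in⁴.
Semicircular cap: semicircle r = 2.6, A = 10.619 in², y = 3.5035 in, Ī = 5.0156 in⁴.
Centroid: ȳ = ΣA·y / ΣA = 2.2589 in.
Transfer each piece to the horizontal centroidal axis using Ī + A·d² with d = y − 2.2589:
  rectangular body: d = -1.0589 in → contributes +19.984 in⁴
  semicircular cap: d = 1.2446 in → contributes +21.463 in⁴
Total I = 41.447 in⁴.

I_xx ≈ 41.4 in⁴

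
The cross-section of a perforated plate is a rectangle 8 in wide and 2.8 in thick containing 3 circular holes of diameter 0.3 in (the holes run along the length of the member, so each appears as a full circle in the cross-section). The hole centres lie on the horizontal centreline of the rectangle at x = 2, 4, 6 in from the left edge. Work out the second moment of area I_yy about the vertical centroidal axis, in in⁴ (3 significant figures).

I_yy ≈ 119 in⁴

Break the section into simple shapes (no overlaps), measuring from the bottom-left corner of the bounding box.
Plate: 8 × 2.8, A = 22.4 in², x = 4 in, Ī = 119.47 in⁴.
Hole 1 (subtracted): ⌀0.3, A = 0.070686 in², x = 2 in, Ī = 0.00039761 in⁴.
Hole 2 (subtracted): ⌀0.3, A = 0.070686 in², x = 4 in, Ī = 0.00039761 in⁴.
Hole 3 (subtracted): ⌀0.3, A = 0.070686 in², x = 6 in, Ī = 0.00039761 in⁴.
By symmetry the centroid is at mid-width, x̄ = 4 in.
Transfer each piece to the vertical centroidal axis using Ī + A·d² with d = x − 4:
  plate: d = 0 in → contributes +119.47 in⁴
  hole 1: d = -2 in → contributes −0.28314 in⁴
  hole 2: d = 0 in → contributes −0.00039761 in⁴
  hole 3: d = 2 in → contributes −0.28314 in⁴
Total I = 118.9 in⁴.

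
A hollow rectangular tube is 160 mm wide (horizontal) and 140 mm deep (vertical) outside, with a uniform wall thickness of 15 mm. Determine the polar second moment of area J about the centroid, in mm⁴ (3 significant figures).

J ≈ 4.98 × 10⁷ mm⁴

Treat the section as a set of non-overlapping primitives; coordinates are from the bounding-box lower-left.
Outer rectangle: 160 × 140, A = 22 400 mm², y = 70 mm, Ī = 36 586 667 mm⁴.
Inner void (subtracted): 130 × 110, A = 14 300 mm², y = 70 mm, Ī = 14 419 167 mm⁴.
By symmetry the centroid is at mid-height, ȳ = 70 mm.
All pieces are centred on the centroidal x-axis, so I = ΣĪ (holes subtracted) = 22 167 500 mm⁴.
Repeating about the centroidal y-axis gives I_y = 27 647 500 mm⁴.
Polar second moment: J = I_x + I_y = 49 815 000 mm⁴.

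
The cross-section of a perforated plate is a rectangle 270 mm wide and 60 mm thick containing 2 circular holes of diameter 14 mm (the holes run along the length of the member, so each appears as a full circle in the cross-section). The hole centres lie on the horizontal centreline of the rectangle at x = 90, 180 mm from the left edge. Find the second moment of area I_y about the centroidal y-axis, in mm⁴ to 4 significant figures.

Decompose the section into non-overlapping parts with the origin at the bottom-left of its bounding rectangle.
Plate: 270 × 60, A = 16 200 mm², x = 135 mm, Ī = 98 415 000 mm⁴.
Hole 1 (subtracted): ⌀14, A = 153.938 mm², x = 90 mm, Ī = 1885.74 mm⁴.
Hole 2 (subtracted): ⌀14, A = 153.938 mm², x = 180 mm, Ī = 1885.74 mm⁴.
By symmetry the centroid is at mid-width, x̄ = 135 mm.
Transfer each piece to the centroidal y-axis using Ī + A·d² with d = x − 135:
  plate: d = 0 mm → contributes +98 415 000 mm⁴
  hole 1: d = -45 mm → contributes −313 610 mm⁴
  hole 2: d = 45 mm → contributes −313 610 mm⁴
Total I = 97 787 779 mm⁴.

I_y ≈ 9.779 × 10⁷ mm⁴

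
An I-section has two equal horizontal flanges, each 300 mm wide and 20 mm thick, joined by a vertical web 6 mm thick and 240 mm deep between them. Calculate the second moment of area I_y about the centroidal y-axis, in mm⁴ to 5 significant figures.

I_y ≈ 9.0004 × 10⁷ mm⁴

Split into non-overlapping primitives; take the origin at the lower-left of the bounding box.
Bottom flange: 300 × 20, A = 6 000 mm², x = 150 mm, Ī = 45 000 000 mm⁴.
Web: 6 × 240, A = 1 440 mm², x = 150 mm, Ī = 4 320 mm⁴.
Top flange: 300 × 20, A = 6 000 mm², x = 150 mm, Ī = 45 000 000 mm⁴.
By symmetry the centroid is at mid-width, x̄ = 150 mm.
All pieces are centred on the centroidal y-axis, so I = ΣĪ = 90 004 320 mm⁴.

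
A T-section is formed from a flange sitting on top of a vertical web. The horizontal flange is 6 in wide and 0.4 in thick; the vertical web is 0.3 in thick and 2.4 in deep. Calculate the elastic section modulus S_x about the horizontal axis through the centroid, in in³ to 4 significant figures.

S_x ≈ 0.6426 in³

Split into non-overlapping primitives; take the origin at the lower-left of the bounding box.
Flange: 6 × 0.4, A = 2.4 in², y = 2.6 in, Ī = 0.032 in⁴.
Web: 0.3 × 2.4, A = 0.72 in², y = 1.2 in, Ī = 0.3456 in⁴.
Centroid: ȳ = ΣA·y / ΣA = 2.27692 in.
Transfer each piece to the horizontal axis through the centroid using Ī + A·d² with d = y − 2.27692:
  flange: d = 0.323077 in → contributes +0.282509 in⁴
  web: d = -1.07692 in → contributes +1.18063 in⁴
Total I = 1.46314 in⁴.
Extreme fibre distance c = 2.27692 in; S = I/c = 0.642595 in³.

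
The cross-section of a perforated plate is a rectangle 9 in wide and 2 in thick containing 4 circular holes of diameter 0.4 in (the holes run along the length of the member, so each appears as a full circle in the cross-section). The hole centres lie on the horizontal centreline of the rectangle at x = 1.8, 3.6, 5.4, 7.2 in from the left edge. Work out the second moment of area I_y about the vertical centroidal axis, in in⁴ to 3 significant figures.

I_y ≈ 119 in⁴

Decompose the section into non-overlapping parts with the origin at the bottom-left of its bounding rectangle.
Plate: 9 × 2, A = 18 in², x = 4.5 in, Ī = 121.5 in⁴.
Hole 1 (subtracted): ⌀0.4, A = 0.12566 in², x = 1.8 in, Ī = 0.0012566 in⁴.
Hole 2 (subtracted): ⌀0.4, A = 0.12566 in², x = 3.6 in, Ī = 0.0012566 in⁴.
Hole 3 (subtracted): ⌀0.4, A = 0.12566 in², x = 5.4 in, Ī = 0.0012566 in⁴.
Hole 4 (subtracted): ⌀0.4, A = 0.12566 in², x = 7.2 in, Ī = 0.0012566 in⁴.
By symmetry the centroid is at mid-width, x̄ = 4.5 in.
Transfer each piece to the vertical centroidal axis using Ī + A·d² with d = x − 4.5:
  plate: d = 0 in → contributes +121.5 in⁴
  hole 1: d = -2.7 in → contributes −0.91735 in⁴
  hole 2: d = -0.9 in → contributes −0.10304 in⁴
  hole 3: d = 0.9 in → contributes −0.10304 in⁴
  hole 4: d = 2.7 in → contributes −0.91735 in⁴
Total I = 119.46 in⁴.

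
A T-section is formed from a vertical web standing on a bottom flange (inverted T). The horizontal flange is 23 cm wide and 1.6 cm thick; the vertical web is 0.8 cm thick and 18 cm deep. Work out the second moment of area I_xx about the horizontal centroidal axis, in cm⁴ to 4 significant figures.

Break the section into simple shapes (no overlaps), measuring from the bottom-left corner of the bounding box.
Flange: 23 × 1.6, A = 36.8 cm², y = 0.8 cm, Ī = 7.85067 cm⁴.
Web: 0.8 × 18, A = 14.4 cm², y = 10.6 cm, Ī = 388.8 cm⁴.
Centroid: ȳ = ΣA·y / ΣA = 3.55625 cm.
Transfer each piece to the horizontal centroidal axis using Ī + A·d² with d = y − 3.55625:
  flange: d = -2.75625 cm → contributes +287.417 cm⁴
  web: d = 7.04375 cm → contributes +1103.25 cm⁴
Total I = 1390.66 cm⁴.

I_xx ≈ 1391 cm⁴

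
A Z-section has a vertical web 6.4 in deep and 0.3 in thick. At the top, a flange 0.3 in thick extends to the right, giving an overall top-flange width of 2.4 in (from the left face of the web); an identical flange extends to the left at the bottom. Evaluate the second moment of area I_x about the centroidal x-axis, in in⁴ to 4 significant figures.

Break the section into simple shapes (no overlaps), measuring from the bottom-left corner of the bounding box.
Web: 0.3 × 6.4, A = 1.92 in², y = 3.2 in, Ī = 6.5536 in⁴.
Top flange (beyond web): 2.1 × 0.3, A = 0.63 in², y = 6.25 in, Ī = 0.004725 in⁴.
Bottom flange (beyond web): 2.1 × 0.3, A = 0.63 in², y = 0.15 in, Ī = 0.004725 in⁴.
Centroid: ȳ = ΣA·y / ΣA = 3.2 in.
Transfer each piece to the centroidal x-axis using Ī + A·d² with d = y − 3.2:
  web: d = 0 in → contributes +6.5536 in⁴
  top flange (beyond web): d = 3.05 in → contributes +5.8653 in⁴
  bottom flange (beyond web): d = -3.05 in → contributes +5.8653 in⁴
Total I = 18.2842 in⁴.

I_x ≈ 18.28 in⁴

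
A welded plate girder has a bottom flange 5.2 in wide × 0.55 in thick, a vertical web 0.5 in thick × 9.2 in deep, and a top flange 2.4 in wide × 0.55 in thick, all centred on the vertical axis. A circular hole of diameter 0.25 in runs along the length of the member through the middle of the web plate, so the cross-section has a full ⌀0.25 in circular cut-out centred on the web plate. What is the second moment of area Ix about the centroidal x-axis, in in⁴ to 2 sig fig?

Break the section into simple shapes (no overlaps), measuring from the bottom-left corner of the bounding box.
Bottom plate: 5.2 × 0.55, A = 2.86 in², y = 0.275 in, Ī = 0.0721 in⁴.
Web plate: 0.5 × 9.2, A = 4.6 in², y = 5.15 in, Ī = 32.45 in⁴.
Top plate: 2.4 × 0.55, A = 1.32 in², y = 10.03 in, Ī = 0.03328 in⁴.
Hole (subtracted): ⌀0.25, A = 0.04909 in², y = 5.15 in, Ī = 0.0001917 in⁴.
Centroid: ȳ = ΣA·y / ΣA = 4.29 in.
Transfer each piece to the centroidal x-axis using Ī + A·d² with d = y − 4.29:
  bottom plate: d = -4.015 in → contributes +46.18 in⁴
  web plate: d = 0.8599 in → contributes +35.85 in⁴
  top plate: d = 5.735 in → contributes +43.45 in⁴
  hole: d = 0.8599 in → contributes −0.03649 in⁴
Total I = 125.4 in⁴.

Ix ≈ 130 in⁴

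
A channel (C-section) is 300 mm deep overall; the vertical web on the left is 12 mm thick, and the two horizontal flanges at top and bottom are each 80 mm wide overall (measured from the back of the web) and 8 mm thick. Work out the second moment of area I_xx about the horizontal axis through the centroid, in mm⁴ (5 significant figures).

I_xx ≈ 5.0198 × 10⁷ mm⁴

Treat the section as a set of non-overlapping primitives; coordinates are from the bounding-box lower-left.
Web: 12 × 300, A = 3 600 mm², y = 150 mm, Ī = 27 000 000 mm⁴.
Top flange (beyond web): 68 × 8, A = 544 mm², y = 296 mm, Ī = 2901.333 mm⁴.
Bottom flange (beyond web): 68 × 8, A = 544 mm², y = 4 mm, Ī = 2901.333 mm⁴.
By symmetry the centroid is at mid-height, ȳ = 150 mm.
Transfer each piece to the horizontal axis through the centroid using Ī + A·d² with d = y − 150:
  web: d = 0 mm → contributes +27 000 000 mm⁴
  top flange (beyond web): d = 146 mm → contributes +11 598 805 mm⁴
  bottom flange (beyond web): d = -146 mm → contributes +11 598 805 mm⁴
Total I = 50 197 611 mm⁴.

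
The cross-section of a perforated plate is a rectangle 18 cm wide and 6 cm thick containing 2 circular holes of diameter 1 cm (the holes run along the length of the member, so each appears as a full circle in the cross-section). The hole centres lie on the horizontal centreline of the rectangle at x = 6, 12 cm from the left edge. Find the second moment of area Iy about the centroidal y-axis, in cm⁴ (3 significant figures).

Iy ≈ 2900 cm⁴

Treat the section as a set of non-overlapping primitives; coordinates are from the bounding-box lower-left.
Plate: 18 × 6, A = 108 cm², x = 9 cm, Ī = 2 916 cm⁴.
Hole 1 (subtracted): ⌀1, A = 0.7854 cm², x = 6 cm, Ī = 0.049087 cm⁴.
Hole 2 (subtracted): ⌀1, A = 0.7854 cm², x = 12 cm, Ī = 0.049087 cm⁴.
By symmetry the centroid is at mid-width, x̄ = 9 cm.
Transfer each piece to the centroidal y-axis using Ī + A·d² with d = x − 9:
  plate: d = 0 cm → contributes +2 916 cm⁴
  hole 1: d = -3 cm → contributes −7.1177 cm⁴
  hole 2: d = 3 cm → contributes −7.1177 cm⁴
Total I = 2901.8 cm⁴.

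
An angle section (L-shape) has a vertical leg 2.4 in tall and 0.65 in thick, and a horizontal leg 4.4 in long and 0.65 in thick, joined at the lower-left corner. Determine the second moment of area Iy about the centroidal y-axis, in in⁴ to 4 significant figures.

Iy ≈ 7.515 in⁴

Decompose the section into non-overlapping parts with the origin at the bottom-left of its bounding rectangle.
Vertical leg: 0.65 × 2.4, A = 1.56 in², x = 0.325 in, Ī = 0.054925 in⁴.
Horizontal leg (remainder): 3.75 × 0.65, A = 2.4375 in², x = 2.525 in, Ī = 2.85645 in⁴.
Centroid: x̄ = ΣA·x / ΣA = 1.66646 in.
Transfer each piece to the centroidal y-axis using Ī + A·d² with d = x − 1.66646:
  vertical leg: d = -1.34146 in → contributes +2.86218 in⁴
  horizontal leg (remainder): d = 0.858537 in → contributes +4.65309 in⁴
Total I = 7.51527 in⁴.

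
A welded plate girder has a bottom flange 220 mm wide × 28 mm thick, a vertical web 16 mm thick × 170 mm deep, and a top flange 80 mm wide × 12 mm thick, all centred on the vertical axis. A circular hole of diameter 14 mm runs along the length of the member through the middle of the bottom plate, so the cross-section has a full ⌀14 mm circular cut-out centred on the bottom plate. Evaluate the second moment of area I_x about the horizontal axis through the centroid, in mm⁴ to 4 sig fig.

Break the section into simple shapes (no overlaps), measuring from the bottom-left corner of the bounding box.
Bottom plate: 220 × 28, A = 6 160 mm², y = 14 mm, Ī = 402 453 mm⁴.
Web plate: 16 × 170, A = 2 720 mm², y = 113 mm, Ī = 6 550 667 mm⁴.
Top plate: 80 × 12, A = 960 mm², y = 204 mm, Ī = 11 520 mm⁴.
Hole (subtracted): ⌀14, A = 153.938 mm², y = 14 mm, Ī = 1885.74 mm⁴.
Centroid: ȳ = ΣA·y / ΣA = 60.632 mm.
Transfer each piece to the horizontal axis through the centroid using Ī + A·d² with d = y − 60.632:
  bottom plate: d = -46.632 mm → contributes +13 797 615 mm⁴
  web plate: d = 52.368 mm → contributes +14 010 028 mm⁴
  top plate: d = 143.368 mm → contributes +19 743 741 mm⁴
  hole: d = -46.632 mm → contributes −336 630 mm⁴
Total I = 47 214 753 mm⁴.

I_x ≈ 4.721 × 10⁷ mm⁴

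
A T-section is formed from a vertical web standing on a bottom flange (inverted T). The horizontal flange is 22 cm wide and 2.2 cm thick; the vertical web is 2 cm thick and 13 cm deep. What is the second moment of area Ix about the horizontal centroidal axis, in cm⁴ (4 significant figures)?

Break the section into simple shapes (no overlaps), measuring from the bottom-left corner of the bounding box.
Flange: 22 × 2.2, A = 48.4 cm², y = 1.1 cm, Ī = 19.5213 cm⁴.
Web: 2 × 13, A = 26 cm², y = 8.7 cm, Ī = 366.167 cm⁴.
Centroid: ȳ = ΣA·y / ΣA = 3.75591 cm.
Transfer each piece to the horizontal centroidal axis using Ī + A·d² with d = y − 3.75591:
  flange: d = -2.65591 cm → contributes +360.929 cm⁴
  web: d = 4.94409 cm → contributes +1001.71 cm⁴
Total I = 1362.64 cm⁴.

Ix ≈ 1363 cm⁴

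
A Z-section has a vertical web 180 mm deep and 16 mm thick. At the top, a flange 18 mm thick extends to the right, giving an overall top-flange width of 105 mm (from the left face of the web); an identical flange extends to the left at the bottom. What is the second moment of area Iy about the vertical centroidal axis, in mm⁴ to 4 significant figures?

Iy ≈ 1.101 × 10⁷ mm⁴

Treat the section as a set of non-overlapping primitives; coordinates are from the bounding-box lower-left.
Web: 16 × 180, A = 2 880 mm², x = 97 mm, Ī = 61 440 mm⁴.
Top flange (beyond web): 89 × 18, A = 1 602 mm², x = 149.5 mm, Ī = 1 057 454 mm⁴.
Bottom flange (beyond web): 89 × 18, A = 1 602 mm², x = 44.5 mm, Ī = 1 057 454 mm⁴.
Centroid: x̄ = ΣA·x / ΣA = 97 mm.
Transfer each piece to the vertical centroidal axis using Ī + A·d² with d = x − 97:
  web: d = 0 mm → contributes +61 440 mm⁴
  top flange (beyond web): d = 52.5 mm → contributes +5 472 966 mm⁴
  bottom flange (beyond web): d = -52.5 mm → contributes +5 472 966 mm⁴
Total I = 11 007 372 mm⁴.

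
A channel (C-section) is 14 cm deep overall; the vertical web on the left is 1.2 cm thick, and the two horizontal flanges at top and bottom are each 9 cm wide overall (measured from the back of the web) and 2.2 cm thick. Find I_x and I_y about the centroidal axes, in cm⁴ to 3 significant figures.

I_x ≈ 1480 cm⁴, I_y ≈ 404 cm⁴

Treat the section as a set of non-overlapping primitives; coordinates are from the bounding-box lower-left.
Web: 1.2 × 14, A = 16.8 cm², y = 7 cm, Ī = 274.4 cm⁴.
Top flange (beyond web): 7.8 × 2.2, A = 17.16 cm², y = 12.9 cm, Ī = 6.9212 cm⁴.
Bottom flange (beyond web): 7.8 × 2.2, A = 17.16 cm², y = 1.1 cm, Ī = 6.9212 cm⁴.
By symmetry the centroid is at mid-height, ȳ = 7 cm.
Transfer each piece to the centroidal x-axis using Ī + A·d² with d = y − 7:
  web: d = 0 cm → contributes +274.4 cm⁴
  top flange (beyond web): d = 5.9 cm → contributes +604.26 cm⁴
  bottom flange (beyond web): d = -5.9 cm → contributes +604.26 cm⁴
Total I = 1482.9 cm⁴.
For the y-axis: x̄ = 3.6211 cm.
Repeating about the centroidal y-axis gives I_y = 404.42 cm⁴.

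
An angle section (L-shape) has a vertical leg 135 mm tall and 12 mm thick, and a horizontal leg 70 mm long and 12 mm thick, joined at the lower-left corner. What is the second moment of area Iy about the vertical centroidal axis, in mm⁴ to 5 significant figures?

Split into non-overlapping primitives; take the origin at the lower-left of the bounding box.
Vertical leg: 12 × 135, A = 1 620 mm², x = 6 mm, Ī = 19 440 mm⁴.
Horizontal leg (remainder): 58 × 12, A = 696 mm², x = 41 mm, Ī = 195 112 mm⁴.
Centroid: x̄ = ΣA·x / ΣA = 16.51813 mm.
Transfer each piece to the vertical centroidal axis using Ī + A·d² with d = x − 16.51813:
  vertical leg: d = -10.51813 mm → contributes +198662.5 mm⁴
  horizontal leg (remainder): d = 24.48187 mm → contributes +612267.8 mm⁴
Total I = 810930.2 mm⁴.

Iy ≈ 8.1093 × 10⁵ mm⁴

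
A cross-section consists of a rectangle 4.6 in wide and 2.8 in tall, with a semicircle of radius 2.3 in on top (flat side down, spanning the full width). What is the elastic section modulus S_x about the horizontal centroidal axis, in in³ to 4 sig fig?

S_x ≈ 14.45 in³

Treat the section as a set of non-overlapping primitives; coordinates are from the bounding-box lower-left.
Rectangular body: 4.6 × 2.8, A = 12.88 in², y = 1.4 in, Ī = 8.41493 in⁴.
Semicircular cap: semicircle r = 2.3, A = 8.30951 in², y = 3.77615 in, Ī = 3.07145 in⁴.
Centroid: ȳ = ΣA·y / ΣA = 2.33181 in.
Transfer each piece to the horizontal centroidal axis using Ī + A·d² with d = y − 2.33181:
  rectangular body: d = -0.931812 in → contributes +19.5983 in⁴
  semicircular cap: d = 1.44434 in → contributes +20.406 in⁴
Total I = 40.0043 in⁴.
Extreme fibre distance c = 2.76819 in; S = I/c = 14.4515 in³.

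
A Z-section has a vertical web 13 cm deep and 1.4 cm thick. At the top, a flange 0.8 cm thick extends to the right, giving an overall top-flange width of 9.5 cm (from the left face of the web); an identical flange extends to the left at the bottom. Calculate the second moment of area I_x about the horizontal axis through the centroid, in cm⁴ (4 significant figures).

Split into non-overlapping primitives; take the origin at the lower-left of the bounding box.
Web: 1.4 × 13, A = 18.2 cm², y = 6.5 cm, Ī = 256.317 cm⁴.
Top flange (beyond web): 8.1 × 0.8, A = 6.48 cm², y = 12.6 cm, Ī = 0.3456 cm⁴.
Bottom flange (beyond web): 8.1 × 0.8, A = 6.48 cm², y = 0.4 cm, Ī = 0.3456 cm⁴.
Centroid: ȳ = ΣA·y / ΣA = 6.5 cm.
Transfer each piece to the horizontal axis through the centroid using Ī + A·d² with d = y − 6.5:
  web: d = 0 cm → contributes +256.317 cm⁴
  top flange (beyond web): d = 6.1 cm → contributes +241.466 cm⁴
  bottom flange (beyond web): d = -6.1 cm → contributes +241.466 cm⁴
Total I = 739.249 cm⁴.

I_x ≈ 739.2 cm⁴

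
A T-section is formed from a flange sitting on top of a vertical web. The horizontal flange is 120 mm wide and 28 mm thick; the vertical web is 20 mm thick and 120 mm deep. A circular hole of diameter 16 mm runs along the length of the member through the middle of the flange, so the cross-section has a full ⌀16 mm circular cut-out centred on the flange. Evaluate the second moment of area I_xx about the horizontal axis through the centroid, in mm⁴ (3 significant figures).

Treat the section as a set of non-overlapping primitives; coordinates are from the bounding-box lower-left.
Flange: 120 × 28, A = 3 360 mm², y = 134 mm, Ī = 219 520 mm⁴.
Web: 20 × 120, A = 2 400 mm², y = 60 mm, Ī = 2 880 000 mm⁴.
Hole (subtracted): ⌀16, A = 201.06 mm², y = 134 mm, Ī = 3 217 mm⁴.
Centroid: ȳ = ΣA·y / ΣA = 102.05 mm.
Transfer each piece to the horizontal axis through the centroid using Ī + A·d² with d = y − 102.05:
  flange: d = 31.949 mm → contributes +3 649 105 mm⁴
  web: d = -42.051 mm → contributes +7 123 979 mm⁴
  hole: d = 31.949 mm → contributes −208 443 mm⁴
Total I = 10 564 641 mm⁴.

I_xx ≈ 1.06 × 10⁷ mm⁴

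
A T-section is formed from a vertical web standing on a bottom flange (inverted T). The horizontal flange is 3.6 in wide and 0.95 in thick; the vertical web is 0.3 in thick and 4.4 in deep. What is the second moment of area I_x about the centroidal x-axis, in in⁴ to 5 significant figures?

Treat the section as a set of non-overlapping primitives; coordinates are from the bounding-box lower-left.
Flange: 3.6 × 0.95, A = 3.42 in², y = 0.475 in, Ī = 0.2572125 in⁴.
Web: 0.3 × 4.4, A = 1.32 in², y = 3.15 in, Ī = 2.1296 in⁴.
Centroid: ȳ = ΣA·y / ΣA = 1.219937 in.
Transfer each piece to the centroidal x-axis using Ī + A·d² with d = y − 1.219937:
  flange: d = -0.7449367 in → contributes +2.155075 in⁴
  web: d = 1.930063 in → contributes +7.04679 in⁴
Total I = 9.201866 in⁴.

I_x ≈ 9.2019 in⁴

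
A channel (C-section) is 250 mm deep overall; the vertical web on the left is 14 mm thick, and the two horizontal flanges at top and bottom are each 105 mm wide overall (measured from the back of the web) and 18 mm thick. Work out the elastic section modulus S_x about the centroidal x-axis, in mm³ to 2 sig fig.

Break the section into simple shapes (no overlaps), measuring from the bottom-left corner of the bounding box.
Web: 14 × 250, A = 3 500 mm², y = 125 mm, Ī = 18 229 167 mm⁴.
Top flange (beyond web): 91 × 18, A = 1 638 mm², y = 241 mm, Ī = 44 226 mm⁴.
Bottom flange (beyond web): 91 × 18, A = 1 638 mm², y = 9 mm, Ī = 44 226 mm⁴.
By symmetry the centroid is at mid-height, ȳ = 125 mm.
Transfer each piece to the centroidal x-axis using Ī + A·d² with d = y − 125:
  web: d = 0 mm → contributes +18 229 167 mm⁴
  top flange (beyond web): d = 116 mm → contributes +22 085 154 mm⁴
  bottom flange (beyond web): d = -116 mm → contributes +22 085 154 mm⁴
Total I = 62 399 475 mm⁴.
Extreme fibre distance c = 125 mm; S = I/c = 499 196 mm³.

S_x ≈ 5.0 × 10⁵ mm³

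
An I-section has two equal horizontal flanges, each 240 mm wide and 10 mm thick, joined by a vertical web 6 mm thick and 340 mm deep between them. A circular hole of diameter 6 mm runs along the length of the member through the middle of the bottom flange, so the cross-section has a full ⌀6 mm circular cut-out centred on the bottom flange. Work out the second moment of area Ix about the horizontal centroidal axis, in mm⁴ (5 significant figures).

Break the section into simple shapes (no overlaps), measuring from the bottom-left corner of the bounding box.
Bottom flange: 240 × 10, A = 2 400 mm², y = 5 mm, Ī = 20 000 mm⁴.
Web: 6 × 340, A = 2 040 mm², y = 180 mm, Ī = 19 652 000 mm⁴.
Top flange: 240 × 10, A = 2 400 mm², y = 355 mm, Ī = 20 000 mm⁴.
Hole (subtracted): ⌀6, A = 28.27433 mm², y = 5 mm, Ī = 63.61725 mm⁴.
Centroid: ȳ = ΣA·y / ΣA = 180.7264 mm.
Transfer each piece to the horizontal centroidal axis using Ī + A·d² with d = y − 180.7264:
  bottom flange: d = -175.7264 mm → contributes +74 131 439 mm⁴
  web: d = -0.7263957 mm → contributes +19 653 076 mm⁴
  top flange: d = 174.2736 mm → contributes +72 911 094 mm⁴
  hole: d = -175.7264 mm → contributes −873168.4 mm⁴
Total I = 165 822 441 mm⁴.

Ix ≈ 1.6582 × 10⁸ mm⁴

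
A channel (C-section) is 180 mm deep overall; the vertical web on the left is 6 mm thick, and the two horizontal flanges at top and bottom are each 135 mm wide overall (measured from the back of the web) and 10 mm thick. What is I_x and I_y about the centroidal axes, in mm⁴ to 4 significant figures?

Treat the section as a set of non-overlapping primitives; coordinates are from the bounding-box lower-left.
Web: 6 × 180, A = 1 080 mm², y = 90 mm, Ī = 2 916 000 mm⁴.
Top flange (beyond web): 129 × 10, A = 1 290 mm², y = 175 mm, Ī = 10 750 mm⁴.
Bottom flange (beyond web): 129 × 10, A = 1 290 mm², y = 5 mm, Ī = 10 750 mm⁴.
By symmetry the centroid is at mid-height, ȳ = 90 mm.
Transfer each piece to the centroidal x-axis using Ī + A·d² with d = y − 90:
  web: d = 0 mm → contributes +2 916 000 mm⁴
  top flange (beyond web): d = 85 mm → contributes +9 331 000 mm⁴
  bottom flange (beyond web): d = -85 mm → contributes +9 331 000 mm⁴
Total I = 21 578 000 mm⁴.
For the y-axis: x̄ = 50.582 mm.
Repeating about the centroidal y-axis gives I_y = 7 049 780 mm⁴.

I_x ≈ 2.158 × 10⁷ mm⁴, I_y ≈ 7.050 × 10⁶ mm⁴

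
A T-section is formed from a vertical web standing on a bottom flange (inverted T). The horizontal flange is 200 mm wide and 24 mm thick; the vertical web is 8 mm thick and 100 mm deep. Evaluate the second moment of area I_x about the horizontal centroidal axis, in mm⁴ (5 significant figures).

Split into non-overlapping primitives; take the origin at the lower-left of the bounding box.
Flange: 200 × 24, A = 4 800 mm², y = 12 mm, Ī = 230 400 mm⁴.
Web: 8 × 100, A = 800 mm², y = 74 mm, Ī = 666666.7 mm⁴.
Centroid: ȳ = ΣA·y / ΣA = 20.85714 mm.
Transfer each piece to the horizontal centroidal axis using Ī + A·d² with d = y − 20.85714:
  flange: d = -8.857143 mm → contributes +606955.1 mm⁴
  web: d = 53.14286 mm → contributes +2 925 997 mm⁴
Total I = 3 532 952 mm⁴.

I_x ≈ 3.5330 × 10⁶ mm⁴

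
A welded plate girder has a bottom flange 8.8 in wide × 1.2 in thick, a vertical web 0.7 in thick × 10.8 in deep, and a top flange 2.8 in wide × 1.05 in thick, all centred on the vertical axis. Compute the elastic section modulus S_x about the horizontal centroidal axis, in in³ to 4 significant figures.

Decompose the section into non-overlapping parts with the origin at the bottom-left of its bounding rectangle.
Bottom plate: 8.8 × 1.2, A = 10.56 in², y = 0.6 in, Ī = 1.2672 in⁴.
Web plate: 0.7 × 10.8, A = 7.56 in², y = 6.6 in, Ī = 73.4832 in⁴.
Top plate: 2.8 × 1.05, A = 2.94 in², y = 12.525 in, Ī = 0.270113 in⁴.
Centroid: ȳ = ΣA·y / ΣA = 4.41859 in.
Transfer each piece to the horizontal centroidal axis using Ī + A·d² with d = y − 4.41859:
  bottom plate: d = -3.81859 in → contributes +155.249 in⁴
  web plate: d = 2.18141 in → contributes +109.458 in⁴
  top plate: d = 8.10641 in → contributes +193.469 in⁴
Total I = 458.176 in⁴.
Extreme fibre distance c = 8.63141 in; S = I/c = 53.0824 in³.

S_x ≈ 53.08 in³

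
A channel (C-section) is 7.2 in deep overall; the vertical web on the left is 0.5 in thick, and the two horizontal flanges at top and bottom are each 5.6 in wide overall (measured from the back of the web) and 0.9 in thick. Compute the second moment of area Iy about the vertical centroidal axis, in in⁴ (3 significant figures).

Treat the section as a set of non-overlapping primitives; coordinates are from the bounding-box lower-left.
Web: 0.5 × 7.2, A = 3.6 in², x = 0.25 in, Ī = 0.075 in⁴.
Top flange (beyond web): 5.1 × 0.9, A = 4.59 in², x = 3.05 in, Ī = 9.9488 in⁴.
Bottom flange (beyond web): 5.1 × 0.9, A = 4.59 in², x = 3.05 in, Ī = 9.9488 in⁴.
Centroid: x̄ = ΣA·x / ΣA = 2.2613 in.
Transfer each piece to the vertical centroidal axis using Ī + A·d² with d = x − 2.2613:
  web: d = -2.0113 in → contributes +14.638 in⁴
  top flange (beyond web): d = 0.78873 in → contributes +12.804 in⁴
  bottom flange (beyond web): d = 0.78873 in → contributes +12.804 in⁴
Total I = 40.246 in⁴.

Iy ≈ 40.2 in⁴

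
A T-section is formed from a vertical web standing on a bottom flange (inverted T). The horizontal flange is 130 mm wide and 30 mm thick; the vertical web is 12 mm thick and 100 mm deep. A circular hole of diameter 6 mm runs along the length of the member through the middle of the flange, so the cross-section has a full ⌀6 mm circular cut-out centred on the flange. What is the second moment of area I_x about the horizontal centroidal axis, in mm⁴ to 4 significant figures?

I_x ≈ 5.163 × 10⁶ mm⁴

Split into non-overlapping primitives; take the origin at the lower-left of the bounding box.
Flange: 130 × 30, A = 3 900 mm², y = 15 mm, Ī = 292 500 mm⁴.
Web: 12 × 100, A = 1 200 mm², y = 80 mm, Ī = 1 000 000 mm⁴.
Hole (subtracted): ⌀6, A = 28.2743 mm², y = 15 mm, Ī = 63.6173 mm⁴.
Centroid: ȳ = ΣA·y / ΣA = 30.3794 mm.
Transfer each piece to the horizontal centroidal axis using Ī + A·d² with d = y − 30.3794:
  flange: d = -15.3794 mm → contributes +1 214 949 mm⁴
  web: d = 49.6206 mm → contributes +3 954 647 mm⁴
  hole: d = -15.3794 mm → contributes −6751.21 mm⁴
Total I = 5 162 845 mm⁴.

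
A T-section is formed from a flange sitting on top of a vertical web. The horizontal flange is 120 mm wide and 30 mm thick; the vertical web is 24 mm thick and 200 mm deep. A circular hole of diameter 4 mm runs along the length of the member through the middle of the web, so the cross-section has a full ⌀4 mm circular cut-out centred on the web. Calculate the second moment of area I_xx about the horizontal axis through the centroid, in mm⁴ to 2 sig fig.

Split into non-overlapping primitives; take the origin at the lower-left of the bounding box.
Flange: 120 × 30, A = 3 600 mm², y = 215 mm, Ī = 270 000 mm⁴.
Web: 24 × 200, A = 4 800 mm², y = 100 mm, Ī = 16 000 000 mm⁴.
Hole (subtracted): ⌀4, A = 12.57 mm², y = 100 mm, Ī = 12.57 mm⁴.
Centroid: ȳ = ΣA·y / ΣA = 149.4 mm.
Transfer each piece to the horizontal axis through the centroid using Ī + A·d² with d = y − 149.4:
  flange: d = 65.64 mm → contributes +15 781 204 mm⁴
  web: d = -49.36 mm → contributes +27 694 556 mm⁴
  hole: d = -49.36 mm → contributes −30 629 mm⁴
Total I = 43 445 131 mm⁴.

I_xx ≈ 4.3 × 10⁷ mm⁴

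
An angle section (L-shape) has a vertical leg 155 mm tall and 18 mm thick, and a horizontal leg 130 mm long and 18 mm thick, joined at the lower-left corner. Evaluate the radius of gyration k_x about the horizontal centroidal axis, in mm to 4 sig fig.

k_x ≈ 48.13 mm

Break the section into simple shapes (no overlaps), measuring from the bottom-left corner of the bounding box.
Vertical leg: 18 × 155, A = 2 790 mm², y = 77.5 mm, Ī = 5 585 813 mm⁴.
Horizontal leg (remainder): 112 × 18, A = 2 016 mm², y = 9 mm, Ī = 54 432 mm⁴.
Centroid: ȳ = ΣA·y / ΣA = 48.7659 mm.
Transfer each piece to the horizontal centroidal axis using Ī + A·d² with d = y − 48.7659:
  vertical leg: d = 28.7341 mm → contributes +7 889 369 mm⁴
  horizontal leg (remainder): d = -39.7659 mm → contributes +3 242 390 mm⁴
Total I = 11 131 759 mm⁴.
Radius of gyration: k = √(I/A) = √(11 131 759 / 4 806) = 48.1271 mm.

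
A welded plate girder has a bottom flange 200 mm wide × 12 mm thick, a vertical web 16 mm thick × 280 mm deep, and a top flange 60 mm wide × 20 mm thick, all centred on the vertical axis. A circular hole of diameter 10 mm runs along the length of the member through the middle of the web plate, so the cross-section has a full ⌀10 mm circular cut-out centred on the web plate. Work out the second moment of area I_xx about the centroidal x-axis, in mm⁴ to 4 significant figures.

Treat the section as a set of non-overlapping primitives; coordinates are from the bounding-box lower-left.
Bottom plate: 200 × 12, A = 2 400 mm², y = 6 mm, Ī = 28 800 mm⁴.
Web plate: 16 × 280, A = 4 480 mm², y = 152 mm, Ī = 29 269 333 mm⁴.
Top plate: 60 × 20, A = 1 200 mm², y = 302 mm, Ī = 40 000 mm⁴.
Hole (subtracted): ⌀10, A = 78.5398 mm², y = 152 mm, Ī = 490.874 mm⁴.
Centroid: ȳ = ΣA·y / ΣA = 130.704 mm.
Transfer each piece to the centroidal x-axis using Ī + A·d² with d = y − 130.704:
  bottom plate: d = -124.704 mm → contributes +37 351 343 mm⁴
  web plate: d = 21.2961 mm → contributes +31 301 123 mm⁴
  top plate: d = 171.296 mm → contributes +35 250 830 mm⁴
  hole: d = 21.2961 mm → contributes −36110.6 mm⁴
Total I = 103 867 185 mm⁴.

I_xx ≈ 1.039 × 10⁸ mm⁴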